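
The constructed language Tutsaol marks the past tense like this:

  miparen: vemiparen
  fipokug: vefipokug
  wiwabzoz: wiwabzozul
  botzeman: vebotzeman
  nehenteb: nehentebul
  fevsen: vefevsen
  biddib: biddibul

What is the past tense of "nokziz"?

miparen and nehenteb both have last vowel 'e' yet inflect differently (vemiparen, nehentebul), so the last vowel is not what conditions the rule; the final letter is.
"nokziz" ends in -z. The one such stem in the data (wiwabzoz → wiwabzozul) adds -ul, so the same rule applies.
The other pattern: stems ending in -g or -n add the prefix ve-.
So nokziz → nokzizul.

nokzizul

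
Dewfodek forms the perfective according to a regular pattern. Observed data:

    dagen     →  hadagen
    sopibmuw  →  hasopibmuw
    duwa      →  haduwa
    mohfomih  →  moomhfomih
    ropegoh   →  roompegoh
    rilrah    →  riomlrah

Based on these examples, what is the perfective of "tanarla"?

"tanarla" ends in -a. The one such stem in the data (duwa → haduwa) adds the prefix ha-, so the same rule applies.
The other pattern: stems ending in -h insert -om- after the first vowel.
So tanarla → hatanarla.

hatanarla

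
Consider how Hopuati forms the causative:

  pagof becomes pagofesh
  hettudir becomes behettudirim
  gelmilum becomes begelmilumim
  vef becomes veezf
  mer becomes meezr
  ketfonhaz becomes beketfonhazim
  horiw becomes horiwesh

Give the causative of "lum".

luezm

vef and pagof both end in -f yet inflect differently (veezf, pagofesh), so the final letter is not what conditions the rule; the number of vowels is.
"lum" has 1 vowel. The stems with 1 vowel (mer → meezr, vef → veezf) insert -ez- after the first vowel.
The other patterns: stems with 2 vowels add -esh; stems with 3 vowels add be- … -im around the stem.
So lum → luezm.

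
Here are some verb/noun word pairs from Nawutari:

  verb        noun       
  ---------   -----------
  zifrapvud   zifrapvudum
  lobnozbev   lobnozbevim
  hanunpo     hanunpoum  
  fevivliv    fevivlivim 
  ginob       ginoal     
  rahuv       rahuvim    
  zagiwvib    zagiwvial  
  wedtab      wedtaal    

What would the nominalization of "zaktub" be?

zaktual

fevivliv and zagiwvib both have last vowel 'i' yet inflect differently (fevivlivim, zagiwvial), so the last vowel is not what conditions the rule; the final letter is.
"zaktub" ends in -b. The stems ending in -b (zagiwvib → zagiwvial, wedtab → wedtaal, ginob → ginoal) drop the final letter and add -al.
The other patterns: stems ending in -v add -im; stems ending in -d or -o add -um.
So zaktub → zaktual.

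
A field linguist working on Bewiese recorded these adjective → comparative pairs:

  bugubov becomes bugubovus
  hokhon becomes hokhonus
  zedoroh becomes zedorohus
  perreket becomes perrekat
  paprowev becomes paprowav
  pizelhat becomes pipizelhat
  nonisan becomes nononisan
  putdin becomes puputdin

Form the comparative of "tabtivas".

tatabtivas

"tabtivas" has last vowel 'a'. The stems whose last vowel is 'a' (pizelhat → pipizelhat, nonisan → nononisan) repeat the first consonant+vowel as a prefix.
So tabtivas → tatabtivas.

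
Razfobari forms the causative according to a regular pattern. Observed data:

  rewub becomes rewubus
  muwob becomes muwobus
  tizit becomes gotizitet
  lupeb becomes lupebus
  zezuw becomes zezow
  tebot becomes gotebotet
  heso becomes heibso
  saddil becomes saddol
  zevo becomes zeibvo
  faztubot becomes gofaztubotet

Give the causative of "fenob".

"fenob" ends in -b. The stems ending in -b (muwob → muwobus, lupeb → lupebus, rewub → rewubus) add -us.
The other patterns: stems ending in -t add go- … -et around the stem; stems ending in -o insert -ib- after the first vowel; stems ending in -l or -w change the last vowel to 'o'.
So fenob → fenobus.

fenobus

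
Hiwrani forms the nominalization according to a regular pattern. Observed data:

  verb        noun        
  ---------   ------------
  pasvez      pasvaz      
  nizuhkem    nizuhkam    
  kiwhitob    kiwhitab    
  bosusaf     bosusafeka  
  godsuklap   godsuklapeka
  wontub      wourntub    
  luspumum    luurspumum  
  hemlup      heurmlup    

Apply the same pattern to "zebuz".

"zebuz" has last vowel 'u'. The stems whose last vowel is 'u' (wontub → wourntub, luspumum → luurspumum, hemlup → heurmlup) insert -ur- after the first vowel.
So zebuz → zeurbuz.

zeurbuz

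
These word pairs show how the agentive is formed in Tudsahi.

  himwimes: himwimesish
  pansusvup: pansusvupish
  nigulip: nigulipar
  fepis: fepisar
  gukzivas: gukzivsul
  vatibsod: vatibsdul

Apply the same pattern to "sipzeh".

sipzehish

pansusvup and nigulip both end in -p yet inflect differently (pansusvupish, nigulipar), so the final letter is not what conditions the rule; the last vowel is.
"sipzeh" has last vowel 'e'. The one such stem in the data (himwimes → himwimesish) adds -ish, so the same rule applies.
The other patterns: stems whose last vowel is 'i' add -ar; stems whose last vowel is 'a' or 'o' delete the last vowel and add -ul.
So sipzeh → sipzehish.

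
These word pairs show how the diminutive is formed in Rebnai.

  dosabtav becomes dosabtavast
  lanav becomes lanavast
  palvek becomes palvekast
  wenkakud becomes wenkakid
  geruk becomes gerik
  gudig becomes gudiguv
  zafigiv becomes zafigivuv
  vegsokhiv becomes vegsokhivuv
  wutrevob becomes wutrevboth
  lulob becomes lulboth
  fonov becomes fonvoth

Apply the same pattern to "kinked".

kinkedast

"kinked" has last vowel 'e'. The one such stem in the data (palvek → palvekast) adds -ast, so the same rule applies.
So kinked → kinkedast.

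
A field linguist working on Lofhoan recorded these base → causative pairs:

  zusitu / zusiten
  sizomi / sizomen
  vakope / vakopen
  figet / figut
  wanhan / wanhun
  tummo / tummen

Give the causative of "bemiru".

"bemiru" ends in a vowel. The stems ending in a vowel (sizomi → sizomen, vakope → vakopen, zusitu → zusiten) drop the final letter and add -en.
The other pattern: stems ending in a consonant change the last vowel to 'u'.
So bemiru → bemiren.

bemiren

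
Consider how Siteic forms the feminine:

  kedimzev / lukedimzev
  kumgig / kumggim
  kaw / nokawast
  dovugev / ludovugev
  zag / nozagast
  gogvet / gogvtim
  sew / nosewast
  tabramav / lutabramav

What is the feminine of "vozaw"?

zag and kumgig both end in -g yet inflect differently (nozagast, kumggim), so the final letter is not what conditions the rule; the number of vowels is.
"vozaw" has 2 vowels. The stems with 2 vowels (kumgig → kumggim, gogvet → gogvtim) delete the last vowel and add -im.
The other patterns: stems with 1 vowel add no- … -ast around the stem; stems with 3 vowels add the prefix lu-.
So vozaw → vozwim.

vozwim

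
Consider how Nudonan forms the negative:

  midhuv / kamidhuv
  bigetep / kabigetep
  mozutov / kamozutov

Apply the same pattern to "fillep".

Every pair shown (midhuv → kamidhuv, bigetep → kabigetep, mozutov → kamozutov) follows the same rule: add the prefix ka-.
So fillep → kafillep.

kafillep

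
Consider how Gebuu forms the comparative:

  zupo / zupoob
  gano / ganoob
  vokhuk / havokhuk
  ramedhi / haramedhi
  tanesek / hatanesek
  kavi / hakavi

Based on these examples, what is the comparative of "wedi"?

hawedi

"wedi" ends in -i. The stems ending in -i (ramedhi → haramedhi, kavi → hakavi) add the prefix ha-.
The other pattern: stems ending in -o add -ob.
So wedi → hawedi.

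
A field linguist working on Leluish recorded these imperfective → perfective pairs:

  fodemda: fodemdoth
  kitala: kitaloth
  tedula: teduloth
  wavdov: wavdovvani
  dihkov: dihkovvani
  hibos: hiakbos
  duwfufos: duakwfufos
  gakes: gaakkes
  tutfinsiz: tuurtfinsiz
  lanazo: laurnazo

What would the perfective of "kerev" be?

kerevvani

wavdov and hibos both have last vowel 'o' yet inflect differently (wavdovvani, hiakbos), so the last vowel is not what conditions the rule; the final letter is.
"kerev" ends in -v. The stems ending in -v (wavdov → wavdovvani, dihkov → dihkovvani) double the final consonant and add -ani.
The other patterns: stems ending in -a drop the final letter and add -oth; stems ending in -s insert -ak- after the first vowel; stems ending in -o or -z insert -ur- after the first vowel.
So kerev → kerevvani.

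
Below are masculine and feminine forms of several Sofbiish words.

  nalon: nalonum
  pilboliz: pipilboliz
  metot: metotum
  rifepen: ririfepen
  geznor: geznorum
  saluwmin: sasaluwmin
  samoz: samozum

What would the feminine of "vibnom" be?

nalon and rifepen both end in -n yet inflect differently (nalonum, ririfepen), so the final letter is not what conditions the rule; the last vowel is.
"vibnom" has last vowel 'o'. The stems whose last vowel is 'o' (geznor → geznorum, nalon → nalonum, samoz → samozum) add -um.
The other pattern: stems whose last vowel is 'e' or 'i' repeat the first consonant+vowel as a prefix.
So vibnom → vibnomum.

vibnomum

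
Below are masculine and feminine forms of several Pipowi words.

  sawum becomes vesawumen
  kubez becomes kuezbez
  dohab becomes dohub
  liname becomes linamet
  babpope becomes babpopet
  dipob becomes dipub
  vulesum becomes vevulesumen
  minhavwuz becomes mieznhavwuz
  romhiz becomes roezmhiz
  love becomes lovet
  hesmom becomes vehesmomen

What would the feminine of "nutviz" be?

hesmom and dipob both have last vowel 'o' yet inflect differently (vehesmomen, dipub), so the last vowel is not what conditions the rule; the final letter is.
"nutviz" ends in -z. The stems ending in -z (kubez → kuezbez, romhiz → roezmhiz, minhavwuz → mieznhavwuz) insert -ez- after the first vowel.
So nutviz → nueztviz.

nueztviz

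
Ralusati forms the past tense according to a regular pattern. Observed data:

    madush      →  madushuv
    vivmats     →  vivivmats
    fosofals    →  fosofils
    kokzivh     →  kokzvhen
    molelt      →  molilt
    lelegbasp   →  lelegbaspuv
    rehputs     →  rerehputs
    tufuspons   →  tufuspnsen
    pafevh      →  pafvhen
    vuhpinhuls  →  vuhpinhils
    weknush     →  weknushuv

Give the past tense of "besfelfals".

fosofals and vivmats both end in -s yet inflect differently (fosofils, vivivmats), so the final letter is not what conditions the rule; the second-to-last letter is.
"besfelfals" has second-to-last letter 'l'. The stems whose second-to-last letter is 'l' (fosofals → fosofils, vuhpinhuls → vuhpinhils, molelt → molilt) change the last vowel to 'i'.
The other patterns: stems whose second-to-last letter is 's' add -uv; stems whose second-to-last letter is 't' repeat the first consonant+vowel as a prefix; stems whose second-to-last letter is 'n' or 'v' delete the last vowel and add -en.
So besfelfals → besfelfils.

besfelfils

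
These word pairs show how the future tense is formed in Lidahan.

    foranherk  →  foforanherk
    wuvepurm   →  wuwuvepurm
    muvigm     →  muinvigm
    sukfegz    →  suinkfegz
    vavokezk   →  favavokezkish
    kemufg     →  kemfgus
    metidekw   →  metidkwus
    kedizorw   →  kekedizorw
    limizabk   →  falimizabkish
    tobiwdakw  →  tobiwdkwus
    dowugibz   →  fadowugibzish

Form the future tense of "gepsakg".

muvigm and wuvepurm both end in -m yet inflect differently (muinvigm, wuwuvepurm), so the final letter is not what conditions the rule; the second-to-last letter is.
"gepsakg" has second-to-last letter 'k'. The stems whose second-to-last letter is 'k' (metidekw → metidkwus, tobiwdakw → tobiwdkwus) delete the last vowel and add -us.
The other patterns: stems whose second-to-last letter is 'g' insert -in- after the first vowel; stems whose second-to-last letter is 'r' repeat the first consonant+vowel as a prefix; stems whose second-to-last letter is 'b' or 'z' add fa- … -ish around the stem.
So gepsakg → gepskgus.

gepskgus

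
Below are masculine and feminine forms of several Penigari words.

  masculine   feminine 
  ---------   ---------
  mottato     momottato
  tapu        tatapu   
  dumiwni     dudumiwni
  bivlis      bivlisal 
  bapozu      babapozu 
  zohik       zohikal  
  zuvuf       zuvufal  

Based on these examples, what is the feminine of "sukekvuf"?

sukekvufal

tapu and zuvuf both have last vowel 'u' yet inflect differently (tatapu, zuvufal), so the last vowel is not what conditions the rule; whether the stem ends in a vowel or a consonant is.
"sukekvuf" ends in a consonant. The stems ending in a consonant (zuvuf → zuvufal, zohik → zohikal, bivlis → bivlisal) add -al.
The other pattern: stems ending in a vowel repeat the first consonant+vowel as a prefix.
So sukekvuf → sukekvufal.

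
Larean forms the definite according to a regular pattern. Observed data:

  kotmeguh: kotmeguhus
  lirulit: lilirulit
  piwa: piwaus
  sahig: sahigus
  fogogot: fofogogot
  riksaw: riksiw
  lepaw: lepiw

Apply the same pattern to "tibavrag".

tibavragus

"tibavrag" ends in -g. The one such stem in the data (sahig → sahigus) adds -us, so the same rule applies.
So tibavrag → tibavragus.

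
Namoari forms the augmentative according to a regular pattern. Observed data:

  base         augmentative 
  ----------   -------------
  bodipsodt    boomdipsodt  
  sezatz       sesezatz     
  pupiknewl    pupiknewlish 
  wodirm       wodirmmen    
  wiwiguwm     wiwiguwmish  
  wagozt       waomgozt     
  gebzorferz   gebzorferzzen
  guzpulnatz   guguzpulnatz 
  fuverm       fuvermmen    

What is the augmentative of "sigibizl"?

siomgibizl

"sigibizl" has second-to-last letter 'z'. The one such stem in the data (wagozt → waomgozt) inserts -om- after the first vowel (as does bodipsodt), so the same rule applies.
So sigibizl → siomgibizl.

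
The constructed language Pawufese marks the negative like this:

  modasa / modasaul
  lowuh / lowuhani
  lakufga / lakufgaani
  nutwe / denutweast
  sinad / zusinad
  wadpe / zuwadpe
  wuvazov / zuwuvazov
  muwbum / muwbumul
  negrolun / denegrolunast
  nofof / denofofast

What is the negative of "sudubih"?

zusudubih

lakufga and modasa both end in -a yet inflect differently (lakufgaani, modasaul), so the final letter is not what conditions the rule; the first letter is.
"sudubih" begins with s-. The one such stem in the data (sinad → zusinad) adds the prefix zu-, so the same rule applies.
So sudubih → zusudubih.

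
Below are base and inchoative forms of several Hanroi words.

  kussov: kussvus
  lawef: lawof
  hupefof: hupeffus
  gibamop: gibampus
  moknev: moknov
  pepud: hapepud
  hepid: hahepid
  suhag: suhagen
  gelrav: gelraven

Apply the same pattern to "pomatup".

gelrav and moknev both end in -v yet inflect differently (gelraven, moknov), so the final letter is not what conditions the rule; the last vowel is.
"pomatup" has last vowel 'u'. The one such stem in the data (pepud → hapepud) adds the prefix ha-, so the same rule applies.
The other patterns: stems whose last vowel is 'a' add -en; stems whose last vowel is 'e' change the last vowel to 'o'; stems whose last vowel is 'o' delete the last vowel and add -us.
So pomatup → hapomatup.

hapomatup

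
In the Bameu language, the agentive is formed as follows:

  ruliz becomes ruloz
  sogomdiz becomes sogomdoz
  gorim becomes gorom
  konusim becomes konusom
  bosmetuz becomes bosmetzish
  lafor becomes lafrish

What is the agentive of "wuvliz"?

ruliz and bosmetuz both end in -z yet inflect differently (ruloz, bosmetzish), so the final letter is not what conditions the rule; the last vowel is.
"wuvliz" has last vowel 'i'. The stems whose last vowel is 'i' (ruliz → ruloz, sogomdiz → sogomdoz, gorim → gorom) change the last vowel to 'o'.
The other pattern: stems whose last vowel is 'o' or 'u' delete the last vowel and add -ish.
So wuvliz → wuvloz.

wuvloz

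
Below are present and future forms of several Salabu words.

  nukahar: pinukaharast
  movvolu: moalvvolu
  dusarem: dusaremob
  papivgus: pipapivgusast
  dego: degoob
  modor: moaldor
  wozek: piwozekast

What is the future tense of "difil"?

modor and nukahar both end in -r yet inflect differently (moaldor, pinukaharast), so the final letter is not what conditions the rule; the first letter is.
"difil" begins with d-. The stems beginning with d- (dego → degoob, dusarem → dusaremob) add -ob.
The other patterns: stems beginning with m- insert -al- after the first vowel; stems beginning with n-, p- or w- add pi- … -ast around the stem.
So difil → difilob.

difilob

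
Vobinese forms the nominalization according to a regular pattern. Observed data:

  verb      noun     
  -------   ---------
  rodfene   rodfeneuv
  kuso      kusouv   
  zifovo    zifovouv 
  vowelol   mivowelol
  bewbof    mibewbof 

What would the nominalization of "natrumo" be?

kuso and vowelol both have last vowel 'o' yet inflect differently (kusouv, mivowelol), so the last vowel is not what conditions the rule; whether the stem ends in a vowel or a consonant is.
"natrumo" ends in a vowel. The stems ending in a vowel (rodfene → rodfeneuv, kuso → kusouv, zifovo → zifovouv) add -uv.
So natrumo → natrumouv.

natrumouv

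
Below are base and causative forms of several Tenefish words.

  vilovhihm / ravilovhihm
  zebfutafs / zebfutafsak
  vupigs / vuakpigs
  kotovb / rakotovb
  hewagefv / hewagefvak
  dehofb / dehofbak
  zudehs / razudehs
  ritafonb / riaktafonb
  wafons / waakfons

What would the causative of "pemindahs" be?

rapemindahs

"pemindahs" has second-to-last letter 'h'. The stems whose second-to-last letter is 'h' (zudehs → razudehs, vilovhihm → ravilovhihm) add the prefix ra-.
The other patterns: stems whose second-to-last letter is 'f' add -ak; stems whose second-to-last letter is 'g' or 'n' insert -ak- after the first vowel.
So pemindahs → rapemindahs.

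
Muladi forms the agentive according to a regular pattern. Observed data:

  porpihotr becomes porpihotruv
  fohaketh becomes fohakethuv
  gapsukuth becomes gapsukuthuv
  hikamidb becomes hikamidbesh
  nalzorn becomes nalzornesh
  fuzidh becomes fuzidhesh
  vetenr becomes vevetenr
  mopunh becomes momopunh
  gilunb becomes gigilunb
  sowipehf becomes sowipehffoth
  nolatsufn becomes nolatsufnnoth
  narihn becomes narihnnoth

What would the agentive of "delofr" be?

fohaketh and fuzidh both end in -h yet inflect differently (fohakethuv, fuzidhesh), so the final letter is not what conditions the rule; the second-to-last letter is.
"delofr" has second-to-last letter 'f'. The one such stem in the data (nolatsufn → nolatsufnnoth) doubles the final consonant and adds -oth (as do sowipehf, narihn), so the same rule applies.
So delofr → delofrroth.

delofrroth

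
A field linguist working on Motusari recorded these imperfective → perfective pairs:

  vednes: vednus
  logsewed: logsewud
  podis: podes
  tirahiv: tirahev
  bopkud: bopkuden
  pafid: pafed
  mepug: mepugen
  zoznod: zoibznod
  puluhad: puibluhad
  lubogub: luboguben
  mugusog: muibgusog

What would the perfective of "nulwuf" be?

nulwufen

bopkud and logsewed both end in -d yet inflect differently (bopkuden, logsewud), so the final letter is not what conditions the rule; the last vowel is.
"nulwuf" has last vowel 'u'. The stems whose last vowel is 'u' (lubogub → luboguben, mepug → mepugen, bopkud → bopkuden) add -en.
So nulwuf → nulwufen.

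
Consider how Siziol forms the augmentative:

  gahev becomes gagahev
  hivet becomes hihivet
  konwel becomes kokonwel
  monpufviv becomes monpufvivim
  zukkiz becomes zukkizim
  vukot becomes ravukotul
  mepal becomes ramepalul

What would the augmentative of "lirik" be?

gahev and monpufviv both end in -v yet inflect differently (gagahev, monpufvivim), so the final letter is not what conditions the rule; the last vowel is.
"lirik" has last vowel 'i'. The stems whose last vowel is 'i' (monpufviv → monpufvivim, zukkiz → zukkizim) add -im.
The other patterns: stems whose last vowel is 'e' repeat the first consonant+vowel as a prefix; stems whose last vowel is 'a' or 'o' add ra- … -ul around the stem.
So lirik → lirikim.

lirikim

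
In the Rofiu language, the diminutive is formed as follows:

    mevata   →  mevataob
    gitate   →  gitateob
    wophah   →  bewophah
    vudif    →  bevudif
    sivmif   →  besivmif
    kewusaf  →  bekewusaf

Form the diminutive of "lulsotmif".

belulsotmif

mevata and wophah both have last vowel 'a' yet inflect differently (mevataob, bewophah), so the last vowel is not what conditions the rule; whether the stem ends in a vowel or a consonant is.
"lulsotmif" ends in a consonant. The stems ending in a consonant (wophah → bewophah, vudif → bevudif, sivmif → besivmif) add the prefix be-.
So lulsotmif → belulsotmif.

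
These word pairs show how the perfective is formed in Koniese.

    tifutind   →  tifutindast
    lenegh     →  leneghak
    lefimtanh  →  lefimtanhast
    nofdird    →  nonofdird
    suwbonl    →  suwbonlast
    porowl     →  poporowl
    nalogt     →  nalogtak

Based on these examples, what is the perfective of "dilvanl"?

dilvanlast

lefimtanh and lenegh both end in -h yet inflect differently (lefimtanhast, leneghak), so the final letter is not what conditions the rule; the second-to-last letter is.
"dilvanl" has second-to-last letter 'n'. The stems whose second-to-last letter is 'n' (suwbonl → suwbonlast, tifutind → tifutindast, lefimtanh → lefimtanhast) add -ast.
So dilvanl → dilvanlast.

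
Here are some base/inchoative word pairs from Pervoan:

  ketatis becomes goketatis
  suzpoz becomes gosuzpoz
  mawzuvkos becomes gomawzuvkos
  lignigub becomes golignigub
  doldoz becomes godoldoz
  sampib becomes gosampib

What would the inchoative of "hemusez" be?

gohemusez

Every pair shown (ketatis → goketatis, suzpoz → gosuzpoz, mawzuvkos → gomawzuvkos, …) follows the same rule: add the prefix go-.
So hemusez → gohemusez.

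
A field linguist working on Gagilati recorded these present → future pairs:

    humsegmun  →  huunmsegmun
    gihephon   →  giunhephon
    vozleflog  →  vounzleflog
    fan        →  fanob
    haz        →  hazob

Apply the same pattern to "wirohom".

humsegmun and fan both end in -n yet inflect differently (huunmsegmun, fanob), so the final letter is not what conditions the rule; the number of vowels is.
"wirohom" has 3 vowels. The stems with 3 vowels (humsegmun → huunmsegmun, gihephon → giunhephon, vozleflog → vounzleflog) insert -un- after the first vowel.
The other pattern: stems with 1 vowel add -ob.
So wirohom → wiunrohom.

wiunrohom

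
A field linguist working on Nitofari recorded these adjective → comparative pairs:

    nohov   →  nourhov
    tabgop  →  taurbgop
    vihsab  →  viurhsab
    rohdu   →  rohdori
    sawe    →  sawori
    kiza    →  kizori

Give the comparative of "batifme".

vihsab and kiza both have last vowel 'a' yet inflect differently (viurhsab, kizori), so the last vowel is not what conditions the rule; whether the stem ends in a vowel or a consonant is.
"batifme" ends in a vowel. The stems ending in a vowel (rohdu → rohdori, sawe → sawori, kiza → kizori) drop the final letter and add -ori.
The other pattern: stems ending in a consonant insert -ur- after the first vowel.
So batifme → batifmori.

batifmori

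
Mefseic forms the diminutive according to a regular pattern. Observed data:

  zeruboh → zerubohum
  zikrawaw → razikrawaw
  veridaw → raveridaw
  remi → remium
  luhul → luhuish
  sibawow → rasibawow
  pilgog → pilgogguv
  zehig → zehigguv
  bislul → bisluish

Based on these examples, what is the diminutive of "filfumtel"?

"filfumtel" ends in -l. The stems ending in -l (luhul → luhuish, bislul → bisluish) drop the final letter and add -ish.
So filfumtel → filfumteish.

filfumteish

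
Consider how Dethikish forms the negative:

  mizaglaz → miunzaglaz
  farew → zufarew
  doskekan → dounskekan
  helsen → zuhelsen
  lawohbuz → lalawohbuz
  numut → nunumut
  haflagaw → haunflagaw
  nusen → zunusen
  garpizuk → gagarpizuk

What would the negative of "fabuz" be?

lawohbuz and mizaglaz both end in -z yet inflect differently (lalawohbuz, miunzaglaz), so the final letter is not what conditions the rule; the last vowel is.
"fabuz" has last vowel 'u'. The stems whose last vowel is 'u' (lawohbuz → lalawohbuz, garpizuk → gagarpizuk, numut → nunumut) repeat the first consonant+vowel as a prefix.
So fabuz → fafabuz.

fafabuz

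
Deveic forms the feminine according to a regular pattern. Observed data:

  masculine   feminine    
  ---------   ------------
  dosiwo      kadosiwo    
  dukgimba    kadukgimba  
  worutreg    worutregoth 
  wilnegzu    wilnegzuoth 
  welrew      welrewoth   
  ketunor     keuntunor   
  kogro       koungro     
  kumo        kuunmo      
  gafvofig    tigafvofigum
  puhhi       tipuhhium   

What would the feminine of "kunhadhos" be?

"kunhadhos" begins with k-. The stems beginning with k- (ketunor → keuntunor, kogro → koungro, kumo → kuunmo) insert -un- after the first vowel.
So kunhadhos → kuunnhadhos.

kuunnhadhos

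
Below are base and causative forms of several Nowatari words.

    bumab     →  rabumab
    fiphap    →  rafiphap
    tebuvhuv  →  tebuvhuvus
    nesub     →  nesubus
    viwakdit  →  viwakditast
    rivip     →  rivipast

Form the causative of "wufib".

bumab and nesub both end in -b yet inflect differently (rabumab, nesubus), so the final letter is not what conditions the rule; the last vowel is.
"wufib" has last vowel 'i'. The stems whose last vowel is 'i' (viwakdit → viwakditast, rivip → rivipast) add -ast.
The other patterns: stems whose last vowel is 'a' add the prefix ra-; stems whose last vowel is 'u' add -us.
So wufib → wufibast.

wufibast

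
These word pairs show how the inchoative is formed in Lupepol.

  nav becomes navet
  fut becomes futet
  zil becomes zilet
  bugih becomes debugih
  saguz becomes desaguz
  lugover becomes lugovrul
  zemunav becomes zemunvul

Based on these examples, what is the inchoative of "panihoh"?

panihhul

nav and zemunav both end in -v yet inflect differently (navet, zemunvul), so the final letter is not what conditions the rule; the number of vowels is.
"panihoh" has 3 vowels. The stems with 3 vowels (lugover → lugovrul, zemunav → zemunvul) delete the last vowel and add -ul.
The other patterns: stems with 1 vowel add -et; stems with 2 vowels add the prefix de-.
So panihoh → panihhul.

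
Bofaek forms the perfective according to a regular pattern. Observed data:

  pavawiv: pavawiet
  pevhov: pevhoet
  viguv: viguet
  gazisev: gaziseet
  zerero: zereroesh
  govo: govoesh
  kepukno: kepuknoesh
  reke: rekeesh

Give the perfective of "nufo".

nufoesh

pevhov and zerero both have last vowel 'o' yet inflect differently (pevhoet, zereroesh), so the last vowel is not what conditions the rule; the final letter is.
"nufo" ends in -o. The stems ending in -o (zerero → zereroesh, govo → govoesh, kepukno → kepuknoesh) add -esh.
The other pattern: stems ending in -v drop the final letter and add -et.
So nufo → nufoesh.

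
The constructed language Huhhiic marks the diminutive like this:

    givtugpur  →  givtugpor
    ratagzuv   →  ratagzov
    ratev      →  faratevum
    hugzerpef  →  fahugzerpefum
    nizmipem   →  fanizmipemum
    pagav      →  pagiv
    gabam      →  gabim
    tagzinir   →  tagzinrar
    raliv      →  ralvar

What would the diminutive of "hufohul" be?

ratagzuv and ratev both end in -v yet inflect differently (ratagzov, faratevum), so the final letter is not what conditions the rule; the last vowel is.
"hufohul" has last vowel 'u'. The stems whose last vowel is 'u' (givtugpur → givtugpor, ratagzuv → ratagzov) change the last vowel to 'o'.
The other patterns: stems whose last vowel is 'e' add fa- … -um around the stem; stems whose last vowel is 'a' change the last vowel to 'i'; stems whose last vowel is 'i' delete the last vowel and add -ar.
So hufohul → hufohol.

hufohol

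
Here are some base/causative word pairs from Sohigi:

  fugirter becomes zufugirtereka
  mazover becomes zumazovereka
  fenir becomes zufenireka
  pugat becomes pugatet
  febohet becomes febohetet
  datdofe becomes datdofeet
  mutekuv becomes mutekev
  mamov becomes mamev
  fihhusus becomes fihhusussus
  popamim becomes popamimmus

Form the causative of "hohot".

fugirter and febohet both have last vowel 'e' yet inflect differently (zufugirtereka, febohetet), so the last vowel is not what conditions the rule; the final letter is.
"hohot" ends in -t. The stems ending in -t (pugat → pugatet, febohet → febohetet) add -et.
So hohot → hohotet.

hohotet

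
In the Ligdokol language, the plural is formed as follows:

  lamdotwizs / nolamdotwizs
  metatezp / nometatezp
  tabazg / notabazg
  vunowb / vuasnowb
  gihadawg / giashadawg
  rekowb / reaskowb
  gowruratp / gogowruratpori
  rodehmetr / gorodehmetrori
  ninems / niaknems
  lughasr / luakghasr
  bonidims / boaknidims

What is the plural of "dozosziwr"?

doaszosziwr

tabazg and gihadawg both end in -g yet inflect differently (notabazg, giashadawg), so the final letter is not what conditions the rule; the second-to-last letter is.
"dozosziwr" has second-to-last letter 'w'. The stems whose second-to-last letter is 'w' (vunowb → vuasnowb, gihadawg → giashadawg, rekowb → reaskowb) insert -as- after the first vowel.
So dozosziwr → doaszosziwr.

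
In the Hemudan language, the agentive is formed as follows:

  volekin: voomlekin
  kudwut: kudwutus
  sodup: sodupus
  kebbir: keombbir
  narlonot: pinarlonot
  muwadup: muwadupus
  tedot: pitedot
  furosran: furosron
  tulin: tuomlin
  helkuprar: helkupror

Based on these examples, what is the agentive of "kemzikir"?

tulin and furosran both end in -n yet inflect differently (tuomlin, furosron), so the final letter is not what conditions the rule; the last vowel is.
"kemzikir" has last vowel 'i'. The stems whose last vowel is 'i' (tulin → tuomlin, kebbir → keombbir, volekin → voomlekin) insert -om- after the first vowel.
The other patterns: stems whose last vowel is 'a' change the last vowel to 'o'; stems whose last vowel is 'u' add -us; stems whose last vowel is 'o' add the prefix pi-.
So kemzikir → keommzikir.

keommzikir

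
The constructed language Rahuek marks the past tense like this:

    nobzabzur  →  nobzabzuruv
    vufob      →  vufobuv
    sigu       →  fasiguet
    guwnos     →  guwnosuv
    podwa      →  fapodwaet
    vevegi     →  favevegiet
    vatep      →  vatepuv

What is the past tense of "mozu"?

"mozu" ends in a vowel. The stems ending in a vowel (podwa → fapodwaet, sigu → fasiguet, vevegi → favevegiet) add fa- … -et around the stem.
The other pattern: stems ending in a consonant add -uv.
So mozu → famozuet.

famozuet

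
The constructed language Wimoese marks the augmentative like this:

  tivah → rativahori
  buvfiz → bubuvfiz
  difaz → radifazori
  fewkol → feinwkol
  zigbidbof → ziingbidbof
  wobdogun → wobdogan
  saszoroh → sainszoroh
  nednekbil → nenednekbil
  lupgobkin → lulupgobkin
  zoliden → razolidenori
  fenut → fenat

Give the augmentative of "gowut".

"gowut" has last vowel 'u'. The stems whose last vowel is 'u' (fenut → fenat, wobdogun → wobdogan) change the last vowel to 'a'.
So gowut → gowat.

gowat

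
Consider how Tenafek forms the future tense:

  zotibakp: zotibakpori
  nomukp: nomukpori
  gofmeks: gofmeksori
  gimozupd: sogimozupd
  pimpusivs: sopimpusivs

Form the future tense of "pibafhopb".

sopibafhopb

"pibafhopb" has second-to-last letter 'p'. The one such stem in the data (gimozupd → sogimozupd) adds the prefix so-, so the same rule applies.
So pibafhopb → sopibafhopb.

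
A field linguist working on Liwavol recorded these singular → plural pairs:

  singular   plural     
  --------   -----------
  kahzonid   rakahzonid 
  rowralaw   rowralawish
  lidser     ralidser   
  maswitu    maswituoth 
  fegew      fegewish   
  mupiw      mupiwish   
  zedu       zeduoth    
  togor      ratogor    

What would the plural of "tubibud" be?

mupiw and kahzonid both have last vowel 'i' yet inflect differently (mupiwish, rakahzonid), so the last vowel is not what conditions the rule; the final letter is.
"tubibud" ends in -d. The one such stem in the data (kahzonid → rakahzonid) adds the prefix ra-, so the same rule applies.
The other patterns: stems ending in -u add -oth; stems ending in -w add -ish.
So tubibud → ratubibud.

ratubibud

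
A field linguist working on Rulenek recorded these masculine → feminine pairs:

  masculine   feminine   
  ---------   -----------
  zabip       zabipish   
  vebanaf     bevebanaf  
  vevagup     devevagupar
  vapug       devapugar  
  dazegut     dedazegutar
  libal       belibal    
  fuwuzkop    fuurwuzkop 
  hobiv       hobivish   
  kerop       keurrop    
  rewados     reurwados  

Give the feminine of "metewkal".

bemetewkal

vevagup and kerop both end in -p yet inflect differently (devevagupar, keurrop), so the final letter is not what conditions the rule; the last vowel is.
"metewkal" has last vowel 'a'. The stems whose last vowel is 'a' (vebanaf → bevebanaf, libal → belibal) add the prefix be-.
The other patterns: stems whose last vowel is 'u' add de- … -ar around the stem; stems whose last vowel is 'o' insert -ur- after the first vowel; stems whose last vowel is 'i' add -ish.
So metewkal → bemetewkal.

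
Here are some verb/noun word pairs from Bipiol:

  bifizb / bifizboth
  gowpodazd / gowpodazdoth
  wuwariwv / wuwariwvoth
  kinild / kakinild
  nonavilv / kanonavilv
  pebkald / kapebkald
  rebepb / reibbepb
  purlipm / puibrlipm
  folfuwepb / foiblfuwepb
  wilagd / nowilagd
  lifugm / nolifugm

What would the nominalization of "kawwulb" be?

kakawwulb

gowpodazd and kinild both end in -d yet inflect differently (gowpodazdoth, kakinild), so the final letter is not what conditions the rule; the second-to-last letter is.
"kawwulb" has second-to-last letter 'l'. The stems whose second-to-last letter is 'l' (kinild → kakinild, nonavilv → kanonavilv, pebkald → kapebkald) add the prefix ka-.
So kawwulb → kakawwulb.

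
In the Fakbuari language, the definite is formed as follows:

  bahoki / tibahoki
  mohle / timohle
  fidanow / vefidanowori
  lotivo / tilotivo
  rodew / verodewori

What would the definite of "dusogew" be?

rodew and mohle both have last vowel 'e' yet inflect differently (verodewori, timohle), so the last vowel is not what conditions the rule; whether the stem ends in a vowel or a consonant is.
"dusogew" ends in a consonant. The stems ending in a consonant (rodew → verodewori, fidanow → vefidanowori) add ve- … -ori around the stem.
So dusogew → vedusogewori.

vedusogewori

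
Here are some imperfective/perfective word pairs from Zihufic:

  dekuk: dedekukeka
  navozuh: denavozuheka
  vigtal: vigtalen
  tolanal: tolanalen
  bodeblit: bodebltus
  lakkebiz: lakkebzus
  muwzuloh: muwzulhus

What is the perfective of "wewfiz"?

wewfzus

navozuh and muwzuloh both end in -h yet inflect differently (denavozuheka, muwzulhus), so the final letter is not what conditions the rule; the last vowel is.
"wewfiz" has last vowel 'i'. The stems whose last vowel is 'i' (bodeblit → bodebltus, lakkebiz → lakkebzus) delete the last vowel and add -us.
So wewfiz → wewfzus.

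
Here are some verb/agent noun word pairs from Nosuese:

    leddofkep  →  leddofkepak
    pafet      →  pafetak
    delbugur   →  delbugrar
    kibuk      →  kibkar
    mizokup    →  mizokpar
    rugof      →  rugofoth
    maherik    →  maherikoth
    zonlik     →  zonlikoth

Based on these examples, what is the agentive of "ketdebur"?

ketdebrar

leddofkep and mizokup both end in -p yet inflect differently (leddofkepak, mizokpar), so the final letter is not what conditions the rule; the last vowel is.
"ketdebur" has last vowel 'u'. The stems whose last vowel is 'u' (delbugur → delbugrar, kibuk → kibkar, mizokup → mizokpar) delete the last vowel and add -ar.
So ketdebur → ketdebrar.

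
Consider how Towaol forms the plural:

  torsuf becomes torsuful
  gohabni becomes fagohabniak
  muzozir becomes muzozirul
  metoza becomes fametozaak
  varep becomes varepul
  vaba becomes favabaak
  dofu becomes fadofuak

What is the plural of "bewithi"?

fabewithiak

muzozir and gohabni both have last vowel 'i' yet inflect differently (muzozirul, fagohabniak), so the last vowel is not what conditions the rule; whether the stem ends in a vowel or a consonant is.
"bewithi" ends in a vowel. The stems ending in a vowel (metoza → fametozaak, vaba → favabaak, gohabni → fagohabniak) add fa- … -ak around the stem.
So bewithi → fabewithiak.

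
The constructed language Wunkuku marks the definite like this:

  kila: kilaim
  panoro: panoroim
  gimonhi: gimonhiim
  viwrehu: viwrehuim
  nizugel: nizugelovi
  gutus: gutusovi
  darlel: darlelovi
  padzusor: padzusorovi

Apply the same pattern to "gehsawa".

gehsawaim

"gehsawa" ends in a vowel. The stems ending in a vowel (kila → kilaim, panoro → panoroim, gimonhi → gimonhiim) add -im.
The other pattern: stems ending in a consonant add -ovi.
So gehsawa → gehsawaim.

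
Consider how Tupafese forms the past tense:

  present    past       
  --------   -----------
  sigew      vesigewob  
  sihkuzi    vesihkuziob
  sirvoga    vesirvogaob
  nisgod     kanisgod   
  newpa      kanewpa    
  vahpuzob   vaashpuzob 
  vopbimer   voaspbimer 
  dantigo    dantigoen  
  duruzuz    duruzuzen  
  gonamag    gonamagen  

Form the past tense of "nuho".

kanuho

"nuho" begins with n-. The stems beginning with n- (nisgod → kanisgod, newpa → kanewpa) add the prefix ka-.
So nuho → kanuho.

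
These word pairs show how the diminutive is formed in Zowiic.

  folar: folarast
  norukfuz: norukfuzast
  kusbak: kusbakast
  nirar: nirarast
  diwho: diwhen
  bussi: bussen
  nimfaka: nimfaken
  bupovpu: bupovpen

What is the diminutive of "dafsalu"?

folar and nimfaka both have last vowel 'a' yet inflect differently (folarast, nimfaken), so the last vowel is not what conditions the rule; whether the stem ends in a vowel or a consonant is.
"dafsalu" ends in a vowel. The stems ending in a vowel (diwho → diwhen, bussi → bussen, nimfaka → nimfaken) drop the final letter and add -en.
The other pattern: stems ending in a consonant add -ast.
So dafsalu → dafsalen.

dafsalen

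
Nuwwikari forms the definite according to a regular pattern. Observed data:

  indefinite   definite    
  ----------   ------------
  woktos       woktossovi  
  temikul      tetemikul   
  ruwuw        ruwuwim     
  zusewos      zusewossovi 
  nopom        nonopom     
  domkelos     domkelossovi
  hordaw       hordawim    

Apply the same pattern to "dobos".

ruwuw and temikul both have last vowel 'u' yet inflect differently (ruwuwim, tetemikul), so the last vowel is not what conditions the rule; the final letter is.
"dobos" ends in -s. The stems ending in -s (domkelos → domkelossovi, zusewos → zusewossovi, woktos → woktossovi) double the final consonant and add -ovi.
So dobos → dobossovi.

dobossovi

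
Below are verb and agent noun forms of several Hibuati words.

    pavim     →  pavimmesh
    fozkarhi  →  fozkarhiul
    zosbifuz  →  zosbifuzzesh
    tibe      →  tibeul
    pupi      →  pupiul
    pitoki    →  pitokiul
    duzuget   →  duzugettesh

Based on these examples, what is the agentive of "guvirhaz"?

pitoki and pavim both have last vowel 'i' yet inflect differently (pitokiul, pavimmesh), so the last vowel is not what conditions the rule; whether the stem ends in a vowel or a consonant is.
"guvirhaz" ends in a consonant. The stems ending in a consonant (pavim → pavimmesh, zosbifuz → zosbifuzzesh, duzuget → duzugettesh) double the final consonant and add -esh.
The other pattern: stems ending in a vowel add -ul.
So guvirhaz → guvirhazzesh.

guvirhazzesh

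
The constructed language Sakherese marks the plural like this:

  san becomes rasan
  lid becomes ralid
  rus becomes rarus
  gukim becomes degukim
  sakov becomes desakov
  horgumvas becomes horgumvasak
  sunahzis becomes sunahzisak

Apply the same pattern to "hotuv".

"hotuv" has 2 vowels. The stems with 2 vowels (gukim → degukim, sakov → desakov) add the prefix de-.
So hotuv → dehotuv.

dehotuv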